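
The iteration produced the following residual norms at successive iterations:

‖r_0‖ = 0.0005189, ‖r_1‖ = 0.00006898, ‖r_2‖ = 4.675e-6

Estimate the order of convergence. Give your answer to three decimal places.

p ≈ ln(‖r_2‖/‖r_1‖) / ln(‖r_1‖/‖r_0‖)
  = ln(4.675e-6/0.00006898) / ln(0.00006898/0.0005189)
  = ln(0.0677733) / ln(0.132935)
  = -2.691587 / -2.017895 ≈ 1.333859

1.334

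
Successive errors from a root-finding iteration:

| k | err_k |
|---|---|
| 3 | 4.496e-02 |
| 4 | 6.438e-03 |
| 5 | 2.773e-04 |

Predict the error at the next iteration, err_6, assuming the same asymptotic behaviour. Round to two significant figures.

First estimate the order: p ≈ ln(err_5/err_4) / ln(err_4/err_3) = ln(2.773e-04/6.438e-03)/ln(6.438e-03/4.496e-02) = ln(0.0430724)/ln(0.143194) ≈ 1.6181.
Then err_6 ≈ err_5·(err_5/err_4)^p = 2.773e-04·(0.0430724)^1.6181 = 2.773e-04·0.00616591 ≈ 1.71e-06.

1.7e-6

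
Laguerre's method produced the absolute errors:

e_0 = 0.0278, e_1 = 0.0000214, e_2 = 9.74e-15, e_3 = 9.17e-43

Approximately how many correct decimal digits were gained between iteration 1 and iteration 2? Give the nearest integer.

9

Digits gained ≈ log₁₀(e_1/e_2) = log₁₀(0.0000214/9.74e-15) = log₁₀(2.19713e+09) ≈ 9.342.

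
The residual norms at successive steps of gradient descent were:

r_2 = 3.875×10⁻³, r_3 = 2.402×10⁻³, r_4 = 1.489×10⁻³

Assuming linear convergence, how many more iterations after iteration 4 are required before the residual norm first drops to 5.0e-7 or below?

Rate ρ ≈ r_4/r_3 = 1.489×10⁻³/2.402×10⁻³ = 0.6199.
After j more steps, r_{4+j} ≈ 1.489×10⁻³·ρ^j; need ρ^j ≤ 5.0e-7/1.489×10⁻³ = 0.000335796.
j ≥ ln(0.000335796)/ln(0.6199) = -7.9990/-0.47820 = 16.727.
So 17 more iterations are needed.

17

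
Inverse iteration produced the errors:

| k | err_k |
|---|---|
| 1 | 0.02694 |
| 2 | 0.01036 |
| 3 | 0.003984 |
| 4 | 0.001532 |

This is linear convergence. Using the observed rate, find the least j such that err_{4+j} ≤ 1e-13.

Rate ρ ≈ err_4/err_3 = 0.001532/0.003984 = 0.3845.
After j more steps, err_{4+j} ≈ 0.001532·ρ^j; need ρ^j ≤ 1e-13/0.001532 = 6.52742e-11.
j ≥ ln(6.52742e-11)/ln(0.3845) = -23.4524/-0.95581 = 24.537.
So 25 more iterations are needed.

25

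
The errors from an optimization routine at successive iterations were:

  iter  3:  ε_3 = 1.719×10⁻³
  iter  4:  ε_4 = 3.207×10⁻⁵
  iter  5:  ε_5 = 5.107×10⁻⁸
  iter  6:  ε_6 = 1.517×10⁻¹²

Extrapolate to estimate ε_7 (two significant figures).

First estimate the order: p ≈ ln(ε_6/ε_5) / ln(ε_5/ε_4) = ln(1.517×10⁻¹²/5.107×10⁻⁸)/ln(5.107×10⁻⁸/3.207×10⁻⁵) = ln(2.97043e-05)/ln(0.00159245) ≈ 1.6180.
Then ε_7 ≈ ε_6·(ε_6/ε_5)^p = 1.517×10⁻¹²·(2.97043e-05)^1.6180 = 1.517×10⁻¹²·4.73175e-08 ≈ 7.178e-20.

7.2e-20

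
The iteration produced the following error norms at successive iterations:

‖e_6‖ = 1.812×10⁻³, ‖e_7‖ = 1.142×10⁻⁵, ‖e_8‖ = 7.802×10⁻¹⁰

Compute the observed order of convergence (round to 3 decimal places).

1.893

p ≈ ln(‖e_8‖/‖e_7‖) / ln(‖e_7‖/‖e_6‖)
  = ln(7.802×10⁻¹⁰/1.142×10⁻⁵) / ln(1.142×10⁻⁵/1.812×10⁻³)
  = ln(6.83187e-05) / ln(0.00630243)
  = -9.591327 / -5.066820 ≈ 1.892968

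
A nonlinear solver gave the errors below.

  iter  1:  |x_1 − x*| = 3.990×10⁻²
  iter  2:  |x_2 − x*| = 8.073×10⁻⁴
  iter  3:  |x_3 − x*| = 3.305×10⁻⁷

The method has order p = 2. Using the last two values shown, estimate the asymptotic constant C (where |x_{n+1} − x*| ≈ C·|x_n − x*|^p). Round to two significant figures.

0.51

C ≈ |x_3 − x*| / |x_2 − x*|^2
  = 3.305×10⁻⁷ / (8.073×10⁻⁴)^2
  = 3.305×10⁻⁷ / 6.51733e-07 ≈ 0.50711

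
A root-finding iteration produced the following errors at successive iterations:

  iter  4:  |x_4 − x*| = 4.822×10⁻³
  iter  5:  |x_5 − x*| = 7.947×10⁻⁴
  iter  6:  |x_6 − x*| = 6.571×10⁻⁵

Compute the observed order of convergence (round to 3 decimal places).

1.383

p ≈ ln(|x_6 − x*|/|x_5 − x*|) / ln(|x_5 − x*|/|x_4 − x*|)
  = ln(6.571×10⁻⁵/7.947×10⁻⁴) / ln(7.947×10⁻⁴/4.822×10⁻³)
  = ln(0.0826853) / ln(0.164807)
  = -2.492713 / -1.802980 ≈ 1.382552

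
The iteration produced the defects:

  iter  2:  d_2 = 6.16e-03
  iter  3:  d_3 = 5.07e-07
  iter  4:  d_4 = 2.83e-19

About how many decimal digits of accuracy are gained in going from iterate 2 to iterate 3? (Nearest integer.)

Digits gained ≈ log₁₀(d_2/d_3) = log₁₀(6.16e-03/5.07e-07) = log₁₀(12149.9) ≈ 4.085.

4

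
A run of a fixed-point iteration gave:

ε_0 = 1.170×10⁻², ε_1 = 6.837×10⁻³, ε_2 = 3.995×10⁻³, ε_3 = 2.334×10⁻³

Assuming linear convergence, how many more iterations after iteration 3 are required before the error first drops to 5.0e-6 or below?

Rate ρ ≈ ε_3/ε_2 = 2.334×10⁻³/3.995×10⁻³ = 0.5842.
After j more steps, ε_{3+j} ≈ 2.334×10⁻³·ρ^j; need ρ^j ≤ 5.0e-6/2.334×10⁻³ = 0.00214225.
j ≥ ln(0.00214225)/ln(0.5842) = -6.1459/-0.53751 = 11.434.
So 12 more iterations are needed.

12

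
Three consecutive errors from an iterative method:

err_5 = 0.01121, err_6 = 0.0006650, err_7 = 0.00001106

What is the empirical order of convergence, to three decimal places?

p ≈ ln(err_7/err_6) / ln(err_6/err_5)
  = ln(0.00001106/0.0006650) / ln(0.0006650/0.01121)
  = ln(0.0166316) / ln(0.059322)
  = -4.096451 / -2.824775 ≈ 1.450187

1.450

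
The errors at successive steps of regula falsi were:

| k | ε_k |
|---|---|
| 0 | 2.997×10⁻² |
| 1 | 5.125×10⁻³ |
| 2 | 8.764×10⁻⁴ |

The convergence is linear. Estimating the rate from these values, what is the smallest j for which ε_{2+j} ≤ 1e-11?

Rate ρ ≈ ε_2/ε_1 = 8.764×10⁻⁴/5.125×10⁻³ = 0.1710.
After j more steps, ε_{2+j} ≈ 8.764×10⁻⁴·ρ^j; need ρ^j ≤ 1e-11/8.764×10⁻⁴ = 1.14103e-08.
j ≥ ln(1.14103e-08)/ln(0.1710) = -18.2887/-1.76609 = 10.355.
So 11 more iterations are needed.

11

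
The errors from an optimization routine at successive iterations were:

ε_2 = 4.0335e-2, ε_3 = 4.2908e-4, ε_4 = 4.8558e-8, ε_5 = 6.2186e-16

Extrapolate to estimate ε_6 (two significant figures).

1.0e-31

First estimate the order: p ≈ ln(ε_5/ε_4) / ln(ε_4/ε_3) = ln(6.2186e-16/4.8558e-8)/ln(4.8558e-8/4.2908e-4) = ln(1.28065e-08)/ln(0.000113168) ≈ 2.0000.
Then ε_6 ≈ ε_5·(ε_5/ε_4)^p = 6.2186e-16·(1.28065e-08)^2.0000 = 6.2186e-16·1.64006e-16 ≈ 1.02e-31.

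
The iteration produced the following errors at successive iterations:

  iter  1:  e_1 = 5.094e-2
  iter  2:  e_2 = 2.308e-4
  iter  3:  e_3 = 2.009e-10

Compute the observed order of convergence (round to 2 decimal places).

2.59

p ≈ ln(e_3/e_2) / ln(e_2/e_1)
  = ln(2.009e-10/2.308e-4) / ln(2.308e-4/5.094e-2)
  = ln(8.70451e-07) / ln(0.00453082)
  = -13.95425 / -5.39685 ≈ 2.58563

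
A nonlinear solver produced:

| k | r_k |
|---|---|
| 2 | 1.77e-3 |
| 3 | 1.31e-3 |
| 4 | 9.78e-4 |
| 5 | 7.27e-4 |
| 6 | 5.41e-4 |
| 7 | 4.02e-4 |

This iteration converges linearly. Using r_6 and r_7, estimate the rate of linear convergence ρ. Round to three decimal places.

ρ ≈ r_7/r_6 = 4.02e-4/5.41e-4 = 0.74307

0.743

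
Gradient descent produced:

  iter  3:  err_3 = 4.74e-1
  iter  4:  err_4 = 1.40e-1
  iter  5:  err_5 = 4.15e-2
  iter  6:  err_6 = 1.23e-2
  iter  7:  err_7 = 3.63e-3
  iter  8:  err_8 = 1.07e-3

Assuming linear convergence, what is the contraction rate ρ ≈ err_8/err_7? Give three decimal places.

ρ ≈ err_8/err_7 = 1.07e-3/3.63e-3 = 0.29477

0.295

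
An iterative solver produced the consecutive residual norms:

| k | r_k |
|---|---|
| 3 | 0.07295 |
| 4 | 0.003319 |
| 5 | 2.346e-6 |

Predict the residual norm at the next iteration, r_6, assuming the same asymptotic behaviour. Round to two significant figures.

First estimate the order: p ≈ ln(r_5/r_4) / ln(r_4/r_3) = ln(2.346e-6/0.003319)/ln(0.003319/0.07295) = ln(0.000706839)/ln(0.0454969) ≈ 2.3477.
Then r_6 ≈ r_5·(r_5/r_4)^p = 2.346e-6·(0.000706839)^2.3477 = 2.346e-6·4.01005e-08 ≈ 9.408e-14.

9.4e-14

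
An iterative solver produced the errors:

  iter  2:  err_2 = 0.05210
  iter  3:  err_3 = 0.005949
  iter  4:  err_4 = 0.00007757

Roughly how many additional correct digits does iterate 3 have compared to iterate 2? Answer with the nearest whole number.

Digits gained ≈ log₁₀(err_2/err_3) = log₁₀(0.05210/0.005949) = log₁₀(8.75777) ≈ 0.942.

1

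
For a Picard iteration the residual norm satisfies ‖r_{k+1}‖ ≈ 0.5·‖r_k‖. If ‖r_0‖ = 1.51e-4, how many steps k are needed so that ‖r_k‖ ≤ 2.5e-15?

After k steps, ‖r_k‖ ≈ 1.51e-4·0.5^k.
Need 0.5^k ≤ 2.5e-15/1.51e-4 = 1.65563e-11.
k ≥ ln(1.65563e-11)/ln(0.5) = -24.8243/-0.69315 = 35.814.
Smallest integer k = 36.

36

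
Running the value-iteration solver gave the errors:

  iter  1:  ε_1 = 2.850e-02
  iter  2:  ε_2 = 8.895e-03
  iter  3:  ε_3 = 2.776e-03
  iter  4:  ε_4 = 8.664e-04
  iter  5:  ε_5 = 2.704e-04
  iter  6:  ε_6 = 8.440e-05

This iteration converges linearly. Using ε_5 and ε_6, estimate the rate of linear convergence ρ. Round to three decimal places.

0.312

ρ ≈ ε_6/ε_5 = 8.440e-05/2.704e-04 = 0.31213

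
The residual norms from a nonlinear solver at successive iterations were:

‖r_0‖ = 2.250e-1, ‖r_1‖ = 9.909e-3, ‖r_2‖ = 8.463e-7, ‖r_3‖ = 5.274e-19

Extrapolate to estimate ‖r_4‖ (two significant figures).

First estimate the order: p ≈ ln(‖r_3‖/‖r_2‖) / ln(‖r_2‖/‖r_1‖) = ln(5.274e-19/8.463e-7)/ln(8.463e-7/9.909e-3) = ln(6.23183e-13)/ln(8.54072e-05) ≈ 3.0000.
Then ‖r_4‖ ≈ ‖r_3‖·(‖r_3‖/‖r_2‖)^p = 5.274e-19·(6.23183e-13)^3.0000 = 5.274e-19·2.42018e-37 ≈ 1.276e-55.

1.3e-55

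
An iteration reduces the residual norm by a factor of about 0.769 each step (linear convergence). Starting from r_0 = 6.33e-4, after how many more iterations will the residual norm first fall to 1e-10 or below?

After k steps, r_k ≈ 6.33e-4·0.769^k.
Need 0.769^k ≤ 1e-10/6.33e-4 = 1.57978e-07.
k ≥ ln(1.57978e-07)/ln(0.769) = -15.6608/-0.26266 = 59.624.
Smallest integer k = 60.

60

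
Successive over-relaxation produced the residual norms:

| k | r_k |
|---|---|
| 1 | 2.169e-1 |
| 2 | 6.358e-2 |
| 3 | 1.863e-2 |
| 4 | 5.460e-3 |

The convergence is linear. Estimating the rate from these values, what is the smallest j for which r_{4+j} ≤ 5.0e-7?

8

Rate ρ ≈ r_4/r_3 = 5.460e-3/1.863e-2 = 0.2931.
After j more steps, r_{4+j} ≈ 5.460e-3·ρ^j; need ρ^j ≤ 5.0e-7/5.460e-3 = 9.15751e-05.
j ≥ ln(9.15751e-05)/ln(0.2931) = -9.2984/-1.22724 = 7.577.
So 8 more iterations are needed.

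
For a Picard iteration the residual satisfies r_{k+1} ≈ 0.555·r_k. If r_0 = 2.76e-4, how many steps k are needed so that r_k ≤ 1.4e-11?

29

After k steps, r_k ≈ 2.76e-4·0.555^k.
Need 0.555^k ≤ 1.4e-11/2.76e-4 = 5.07246e-08.
k ≥ ln(5.07246e-08)/ln(0.555) = -16.7969/-0.58879 = 28.528.
Smallest integer k = 29.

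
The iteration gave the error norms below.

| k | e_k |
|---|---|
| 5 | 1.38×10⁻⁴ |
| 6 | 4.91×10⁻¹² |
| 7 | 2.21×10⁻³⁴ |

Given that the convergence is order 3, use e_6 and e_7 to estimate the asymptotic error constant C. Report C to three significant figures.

1.87

C ≈ e_7 / e_6^3
  = 2.21×10⁻³⁴ / (4.91×10⁻¹²)^3
  = 2.21×10⁻³⁴ / 1.18371e-34 ≈ 1.867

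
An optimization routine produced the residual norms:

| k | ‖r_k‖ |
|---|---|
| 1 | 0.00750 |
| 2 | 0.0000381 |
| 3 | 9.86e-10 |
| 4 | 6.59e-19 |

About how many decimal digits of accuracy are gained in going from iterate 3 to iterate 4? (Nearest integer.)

9

Digits gained ≈ log₁₀(‖r_3‖/‖r_4‖) = log₁₀(9.86e-10/6.59e-19) = log₁₀(1.49621e+09) ≈ 9.175.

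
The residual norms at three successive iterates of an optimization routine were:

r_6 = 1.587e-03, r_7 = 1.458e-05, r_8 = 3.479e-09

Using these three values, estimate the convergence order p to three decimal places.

1.778

p ≈ ln(r_8/r_7) / ln(r_7/r_6)
  = ln(3.479e-09/1.458e-05) / ln(1.458e-05/1.587e-03)
  = ln(0.000238615) / ln(0.00918715)
  = -8.340659 / -4.689950 ≈ 1.778411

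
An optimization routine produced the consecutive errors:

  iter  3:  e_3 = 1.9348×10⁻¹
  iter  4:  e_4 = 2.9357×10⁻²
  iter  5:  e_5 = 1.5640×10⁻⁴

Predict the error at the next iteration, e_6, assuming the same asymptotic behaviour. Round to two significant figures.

First estimate the order: p ≈ ln(e_5/e_4) / ln(e_4/e_3) = ln(1.5640×10⁻⁴/2.9357×10⁻²)/ln(2.9357×10⁻²/1.9348×10⁻¹) = ln(0.00532752)/ln(0.151731) ≈ 2.7762.
Then e_6 ≈ e_5·(e_5/e_4)^p = 1.5640×10⁻⁴·(0.00532752)^2.7762 = 1.5640×10⁻⁴·4.87954e-07 ≈ 7.632e-11.

7.6e-11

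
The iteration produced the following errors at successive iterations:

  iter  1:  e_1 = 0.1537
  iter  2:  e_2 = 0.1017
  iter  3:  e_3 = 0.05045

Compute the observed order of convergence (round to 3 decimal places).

p ≈ ln(e_3/e_2) / ln(e_2/e_1)
  = ln(0.05045/0.1017) / ln(0.1017/0.1537)
  = ln(0.496067) / ln(0.661679)
  = -0.701044 / -0.412975 ≈ 1.697546

1.698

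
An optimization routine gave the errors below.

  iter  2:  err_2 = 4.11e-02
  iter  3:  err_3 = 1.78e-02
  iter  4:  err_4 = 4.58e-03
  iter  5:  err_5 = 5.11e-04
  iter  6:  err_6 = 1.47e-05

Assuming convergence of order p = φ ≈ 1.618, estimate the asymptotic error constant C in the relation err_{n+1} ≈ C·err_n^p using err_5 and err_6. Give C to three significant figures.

3.11

C ≈ err_6 / err_5^1.618
  = 1.47e-05 / (5.11e-04)^1.618
  = 1.47e-05 / 4.72308e-06 ≈ 3.1124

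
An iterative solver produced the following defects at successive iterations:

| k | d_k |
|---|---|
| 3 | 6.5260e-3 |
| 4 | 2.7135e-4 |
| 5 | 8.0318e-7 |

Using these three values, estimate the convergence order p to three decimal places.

1.831

p ≈ ln(d_5/d_4) / ln(d_4/d_3)
  = ln(8.0318e-7/2.7135e-4) / ln(2.7135e-4/6.5260e-3)
  = ln(0.00295994) / ln(0.0415798)
  = -5.822586 / -3.180141 ≈ 1.830921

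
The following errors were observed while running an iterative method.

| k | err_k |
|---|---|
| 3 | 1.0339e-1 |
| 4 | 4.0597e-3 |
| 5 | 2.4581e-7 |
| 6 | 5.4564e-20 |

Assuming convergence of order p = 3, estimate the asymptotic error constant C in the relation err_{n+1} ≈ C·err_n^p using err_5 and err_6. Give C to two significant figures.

C ≈ err_6 / err_5^3
  = 5.4564e-20 / (2.4581e-7)^3
  = 5.4564e-20 / 1.48525e-20 ≈ 3.6737

3.7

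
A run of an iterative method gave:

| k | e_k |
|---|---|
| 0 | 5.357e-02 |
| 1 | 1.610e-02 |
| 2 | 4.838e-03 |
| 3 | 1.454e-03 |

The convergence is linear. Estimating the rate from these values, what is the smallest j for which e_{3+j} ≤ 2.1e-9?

Rate ρ ≈ e_3/e_2 = 1.454e-03/4.838e-03 = 0.3005.
After j more steps, e_{3+j} ≈ 1.454e-03·ρ^j; need ρ^j ≤ 2.1e-9/1.454e-03 = 1.44429e-06.
j ≥ ln(1.44429e-06)/ln(0.3005) = -13.4479/-1.20231 = 11.185.
So 12 more iterations are needed.

12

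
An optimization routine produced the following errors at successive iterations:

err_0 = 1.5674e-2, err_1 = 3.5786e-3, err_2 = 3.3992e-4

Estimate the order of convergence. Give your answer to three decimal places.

p ≈ ln(err_2/err_1) / ln(err_1/err_0)
  = ln(3.3992e-4/3.5786e-3) / ln(3.5786e-3/1.5674e-2)
  = ln(0.0949869) / ln(0.228314)
  = -2.354016 / -1.477033 ≈ 1.593746

1.594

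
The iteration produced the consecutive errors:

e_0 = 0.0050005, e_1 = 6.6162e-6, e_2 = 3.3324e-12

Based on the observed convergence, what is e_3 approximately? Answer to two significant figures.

5.5e-26

First estimate the order: p ≈ ln(e_2/e_1) / ln(e_1/e_0) = ln(3.3324e-12/6.6162e-6)/ln(6.6162e-6/0.0050005) = ln(5.03673e-07)/ln(0.00132311) ≈ 2.1880.
Then e_3 ≈ e_2·(e_2/e_1)^p = 3.3324e-12·(5.03673e-07)^2.1880 = 3.3324e-12·1.66074e-14 ≈ 5.534e-26.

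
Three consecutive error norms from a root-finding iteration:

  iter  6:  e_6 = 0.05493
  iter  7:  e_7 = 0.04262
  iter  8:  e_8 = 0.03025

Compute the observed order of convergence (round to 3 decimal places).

p ≈ ln(e_8/e_7) / ln(e_7/e_6)
  = ln(0.03025/0.04262) / ln(0.04262/0.05493)
  = ln(0.709761) / ln(0.775897)
  = -0.342827 / -0.253735 ≈ 1.351122

1.351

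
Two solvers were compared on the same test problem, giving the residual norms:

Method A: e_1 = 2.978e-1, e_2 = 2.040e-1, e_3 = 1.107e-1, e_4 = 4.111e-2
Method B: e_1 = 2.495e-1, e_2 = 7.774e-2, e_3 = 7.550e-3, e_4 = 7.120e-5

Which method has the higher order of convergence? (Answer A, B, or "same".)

Method A: p ≈ ln(4.111e-2/1.107e-1)/ln(1.107e-1/2.040e-1) ≈ 1.62.
Method B: p ≈ ln(7.120e-5/7.550e-3)/ln(7.550e-3/7.774e-2) ≈ 2.00.
Method B has the higher order (≈2.0 vs ≈1.6).

B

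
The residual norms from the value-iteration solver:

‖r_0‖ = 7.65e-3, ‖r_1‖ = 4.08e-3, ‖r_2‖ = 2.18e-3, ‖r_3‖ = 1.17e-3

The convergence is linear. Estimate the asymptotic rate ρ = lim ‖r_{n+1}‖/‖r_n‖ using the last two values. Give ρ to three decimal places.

0.537

ρ ≈ ‖r_3‖/‖r_2‖ = 1.17e-3/2.18e-3 = 0.53670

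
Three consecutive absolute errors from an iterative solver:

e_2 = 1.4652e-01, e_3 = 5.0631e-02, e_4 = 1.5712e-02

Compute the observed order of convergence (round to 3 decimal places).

1.101

p ≈ ln(e_4/e_3) / ln(e_3/e_2)
  = ln(1.5712e-02/5.0631e-02) / ln(5.0631e-02/1.4652e-01)
  = ln(0.310324) / ln(0.345557)
  = -1.170138 / -1.062598 ≈ 1.101205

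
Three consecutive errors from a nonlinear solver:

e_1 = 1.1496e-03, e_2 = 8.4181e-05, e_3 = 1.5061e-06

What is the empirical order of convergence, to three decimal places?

1.539

p ≈ ln(e_3/e_2) / ln(e_2/e_1)
  = ln(1.5061e-06/8.4181e-05) / ln(8.4181e-05/1.1496e-03)
  = ln(0.0178912) / ln(0.0732263)
  = -4.023446 / -2.614201 ≈ 1.539073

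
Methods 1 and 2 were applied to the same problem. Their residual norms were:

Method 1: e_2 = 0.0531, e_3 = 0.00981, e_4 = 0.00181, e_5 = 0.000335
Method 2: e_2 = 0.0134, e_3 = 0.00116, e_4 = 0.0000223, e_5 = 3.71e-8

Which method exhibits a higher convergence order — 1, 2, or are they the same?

Method 1: p ≈ ln(0.000335/0.00181)/ln(0.00181/0.00981) ≈ 1.00.
Method 2: p ≈ ln(3.71e-8/0.0000223)/ln(0.0000223/0.00116) ≈ 1.62.
Method 2 has the higher order (≈1.6 vs ≈1.0).

2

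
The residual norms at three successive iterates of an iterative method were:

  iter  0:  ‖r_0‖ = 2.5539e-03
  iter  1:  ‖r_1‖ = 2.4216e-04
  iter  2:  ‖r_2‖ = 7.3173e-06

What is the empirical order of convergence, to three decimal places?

p ≈ ln(‖r_2‖/‖r_1‖) / ln(‖r_1‖/‖r_0‖)
  = ln(7.3173e-06/2.4216e-04) / ln(2.4216e-04/2.5539e-03)
  = ln(0.0302168) / ln(0.0948197)
  = -3.499357 / -2.355778 ≈ 1.485436

1.485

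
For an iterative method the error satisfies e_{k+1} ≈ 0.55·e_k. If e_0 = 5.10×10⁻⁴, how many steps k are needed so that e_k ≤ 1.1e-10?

After k steps, e_k ≈ 5.10×10⁻⁴·0.55^k.
Need 0.55^k ≤ 1.1e-10/5.10×10⁻⁴ = 2.15686e-07.
k ≥ ln(2.15686e-07)/ln(0.55) = -15.3494/-0.59784 = 25.675.
Smallest integer k = 26.

26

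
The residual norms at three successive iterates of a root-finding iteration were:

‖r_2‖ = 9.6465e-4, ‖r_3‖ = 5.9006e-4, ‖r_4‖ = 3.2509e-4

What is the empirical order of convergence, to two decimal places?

1.21

p ≈ ln(‖r_4‖/‖r_3‖) / ln(‖r_3‖/‖r_2‖)
  = ln(3.2509e-4/5.9006e-4) / ln(5.9006e-4/9.6465e-4)
  = ln(0.550944) / ln(0.611683)
  = -0.59612 / -0.49154 ≈ 1.21276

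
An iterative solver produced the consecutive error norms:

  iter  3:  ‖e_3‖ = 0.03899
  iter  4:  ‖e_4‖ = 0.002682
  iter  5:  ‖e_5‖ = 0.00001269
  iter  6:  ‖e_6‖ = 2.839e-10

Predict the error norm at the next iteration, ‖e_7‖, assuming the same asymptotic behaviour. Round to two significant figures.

First estimate the order: p ≈ ln(‖e_6‖/‖e_5‖) / ln(‖e_5‖/‖e_4‖) = ln(2.839e-10/0.00001269)/ln(0.00001269/0.002682) = ln(2.23719e-05)/ln(0.00473154) ≈ 2.0001.
Then ‖e_7‖ ≈ ‖e_6‖·(‖e_6‖/‖e_5‖)^p = 2.839e-10·(2.23719e-05)^2.0001 = 2.839e-10·4.99966e-10 ≈ 1.419e-19.

1.4e-19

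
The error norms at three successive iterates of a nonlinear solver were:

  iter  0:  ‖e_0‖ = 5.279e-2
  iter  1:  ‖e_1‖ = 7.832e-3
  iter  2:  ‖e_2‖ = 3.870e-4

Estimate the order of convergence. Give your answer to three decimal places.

1.576

p ≈ ln(‖e_2‖/‖e_1‖) / ln(‖e_1‖/‖e_0‖)
  = ln(3.870e-4/7.832e-3) / ln(7.832e-3/5.279e-2)
  = ln(0.0494127) / ln(0.148361)
  = -3.007548 / -1.908107 ≈ 1.576195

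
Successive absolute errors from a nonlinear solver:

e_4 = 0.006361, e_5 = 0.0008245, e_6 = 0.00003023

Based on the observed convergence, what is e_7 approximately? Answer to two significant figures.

1.4e-7

First estimate the order: p ≈ ln(e_6/e_5) / ln(e_5/e_4) = ln(0.00003023/0.0008245)/ln(0.0008245/0.006361) = ln(0.0366646)/ln(0.129618) ≈ 1.6181.
Then e_7 ≈ e_6·(e_6/e_5)^p = 0.00003023·(0.0366646)^1.6181 = 0.00003023·0.00475125 ≈ 1.436e-07.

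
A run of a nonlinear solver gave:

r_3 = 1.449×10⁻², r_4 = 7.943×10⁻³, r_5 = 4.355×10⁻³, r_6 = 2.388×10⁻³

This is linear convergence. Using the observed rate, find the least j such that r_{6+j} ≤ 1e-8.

Rate ρ ≈ r_6/r_5 = 2.388×10⁻³/4.355×10⁻³ = 0.5483.
After j more steps, r_{6+j} ≈ 2.388×10⁻³·ρ^j; need ρ^j ≤ 1e-8/2.388×10⁻³ = 4.1876e-06.
j ≥ ln(4.1876e-06)/ln(0.5483) = -12.3834/-0.60093 = 20.607.
So 21 more iterations are needed.

21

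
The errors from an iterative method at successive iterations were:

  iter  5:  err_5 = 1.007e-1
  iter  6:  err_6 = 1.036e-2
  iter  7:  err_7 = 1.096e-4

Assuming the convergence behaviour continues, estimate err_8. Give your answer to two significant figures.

First estimate the order: p ≈ ln(err_7/err_6) / ln(err_6/err_5) = ln(1.096e-4/1.036e-2)/ln(1.036e-2/1.007e-1) = ln(0.0105792)/ln(0.10288) ≈ 2.0002.
Then err_8 ≈ err_7·(err_7/err_6)^p = 1.096e-4·(0.0105792)^2.0002 = 1.096e-4·0.000111818 ≈ 1.226e-08.

1.2e-8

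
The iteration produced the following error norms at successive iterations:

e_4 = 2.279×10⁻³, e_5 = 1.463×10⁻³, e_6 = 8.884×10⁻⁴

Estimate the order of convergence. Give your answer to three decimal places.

p ≈ ln(e_6/e_5) / ln(e_5/e_4)
  = ln(8.884×10⁻⁴/1.463×10⁻³) / ln(1.463×10⁻³/2.279×10⁻³)
  = ln(0.607245) / ln(0.641948)
  = -0.498823 / -0.443248 ≈ 1.125381

1.125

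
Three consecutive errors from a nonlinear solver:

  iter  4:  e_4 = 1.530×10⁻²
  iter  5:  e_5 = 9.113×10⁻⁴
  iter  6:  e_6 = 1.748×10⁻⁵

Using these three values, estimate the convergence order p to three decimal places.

p ≈ ln(e_6/e_5) / ln(e_5/e_4)
  = ln(1.748×10⁻⁵/9.113×10⁻⁴) / ln(9.113×10⁻⁴/1.530×10⁻²)
  = ln(0.0191814) / ln(0.0595621)
  = -3.953814 / -2.820736 ≈ 1.401696

1.402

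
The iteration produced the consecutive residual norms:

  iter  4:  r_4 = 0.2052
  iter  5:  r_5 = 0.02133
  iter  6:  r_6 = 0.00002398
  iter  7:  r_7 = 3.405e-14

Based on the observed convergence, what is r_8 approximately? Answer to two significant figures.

First estimate the order: p ≈ ln(r_7/r_6) / ln(r_6/r_5) = ln(3.405e-14/0.00002398)/ln(0.00002398/0.02133) = ln(1.41993e-09)/ln(0.00112424) ≈ 3.0001.
Then r_8 ≈ r_7·(r_7/r_6)^p = 3.405e-14·(1.41993e-09)^3.0001 = 3.405e-14·2.85704e-27 ≈ 9.728e-41.

9.7e-41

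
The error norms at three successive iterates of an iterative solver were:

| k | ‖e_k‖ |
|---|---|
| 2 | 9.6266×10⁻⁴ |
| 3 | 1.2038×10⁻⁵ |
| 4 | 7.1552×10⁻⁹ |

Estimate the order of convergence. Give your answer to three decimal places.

1.695

p ≈ ln(‖e_4‖/‖e_3‖) / ln(‖e_3‖/‖e_2‖)
  = ln(7.1552×10⁻⁹/1.2038×10⁻⁵) / ln(1.2038×10⁻⁵/9.6266×10⁻⁴)
  = ln(0.000594384) / ln(0.0125049)
  = -7.427985 / -4.381635 ≈ 1.695254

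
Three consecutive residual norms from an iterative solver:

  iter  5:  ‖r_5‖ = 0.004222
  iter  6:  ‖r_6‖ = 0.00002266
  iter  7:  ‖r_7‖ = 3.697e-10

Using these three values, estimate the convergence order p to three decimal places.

p ≈ ln(‖r_7‖/‖r_6‖) / ln(‖r_6‖/‖r_5‖)
  = ln(3.697e-10/0.00002266) / ln(0.00002266/0.004222)
  = ln(1.63151e-05) / ln(0.00536712)
  = -11.023419 / -5.227464 ≈ 2.108751

2.109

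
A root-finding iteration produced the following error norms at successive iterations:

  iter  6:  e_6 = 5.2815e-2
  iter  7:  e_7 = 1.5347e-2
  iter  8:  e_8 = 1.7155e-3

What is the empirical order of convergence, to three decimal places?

p ≈ ln(e_8/e_7) / ln(e_7/e_6)
  = ln(1.7155e-3/1.5347e-2) / ln(1.5347e-2/5.2815e-2)
  = ln(0.111781) / ln(0.29058)
  = -2.191214 / -1.235876 ≈ 1.773005

1.773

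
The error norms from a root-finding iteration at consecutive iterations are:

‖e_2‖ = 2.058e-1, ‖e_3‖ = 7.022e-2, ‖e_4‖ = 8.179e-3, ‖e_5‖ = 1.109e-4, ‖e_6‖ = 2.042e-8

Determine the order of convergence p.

2

Consecutive ratios: ‖e_6‖/‖e_5‖ = 2.042e-8/1.109e-4 = 0.00018413, ‖e_5‖/‖e_4‖ = 1.109e-4/8.179e-3 = 0.0135591.
p ≈ ln(0.00018413)/ln(0.0135591) = -8.5999/-4.3007 ≈ 2.00.
So the convergence is quadratic (order 2).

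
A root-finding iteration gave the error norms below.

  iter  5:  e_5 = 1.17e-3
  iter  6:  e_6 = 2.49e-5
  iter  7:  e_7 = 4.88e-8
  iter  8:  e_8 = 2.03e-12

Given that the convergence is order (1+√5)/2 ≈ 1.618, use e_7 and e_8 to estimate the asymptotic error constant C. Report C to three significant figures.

1.37

C ≈ e_8 / e_7^1.618
  = 2.03e-12 / (4.88e-8)^1.618
  = 2.03e-12 / 1.47864e-12 ≈ 1.3729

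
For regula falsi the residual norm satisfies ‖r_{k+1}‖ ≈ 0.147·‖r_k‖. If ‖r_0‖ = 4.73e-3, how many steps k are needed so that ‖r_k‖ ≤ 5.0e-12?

11

After k steps, ‖r_k‖ ≈ 4.73e-3·0.147^k.
Need 0.147^k ≤ 5.0e-12/4.73e-3 = 1.05708e-09.
k ≥ ln(1.05708e-09)/ln(0.147) = -20.6678/-1.91732 = 10.780.
Smallest integer k = 11.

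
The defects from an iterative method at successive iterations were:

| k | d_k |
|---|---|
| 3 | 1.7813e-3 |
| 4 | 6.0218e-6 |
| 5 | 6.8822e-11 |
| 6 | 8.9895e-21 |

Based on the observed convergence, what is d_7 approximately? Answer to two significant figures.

1.5e-40

First estimate the order: p ≈ ln(d_6/d_5) / ln(d_5/d_4) = ln(8.9895e-21/6.8822e-11)/ln(6.8822e-11/6.0218e-6) = ln(1.3062e-10)/ln(1.14288e-05) ≈ 2.0000.
Then d_7 ≈ d_6·(d_6/d_5)^p = 8.9895e-21·(1.3062e-10)^2.0000 = 8.9895e-21·1.70616e-20 ≈ 1.534e-40.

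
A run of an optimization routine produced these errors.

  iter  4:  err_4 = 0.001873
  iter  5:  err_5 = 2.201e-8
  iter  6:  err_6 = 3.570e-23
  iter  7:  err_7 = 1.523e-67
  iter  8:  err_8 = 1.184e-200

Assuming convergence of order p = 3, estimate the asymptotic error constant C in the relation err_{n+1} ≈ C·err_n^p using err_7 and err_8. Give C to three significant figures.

3.35

C ≈ err_8 / err_7^3
  = 1.184e-200 / (1.523e-67)^3
  = 1.184e-200 / 3.53264e-201 ≈ 3.3516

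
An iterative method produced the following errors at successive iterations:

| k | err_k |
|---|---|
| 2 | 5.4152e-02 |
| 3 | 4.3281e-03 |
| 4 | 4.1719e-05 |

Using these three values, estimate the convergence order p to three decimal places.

p ≈ ln(err_4/err_3) / ln(err_3/err_2)
  = ln(4.1719e-05/4.3281e-03) / ln(4.3281e-03/5.4152e-02)
  = ln(0.0096391) / ln(0.079925)
  = -4.641928 / -2.526667 ≈ 1.837174

1.837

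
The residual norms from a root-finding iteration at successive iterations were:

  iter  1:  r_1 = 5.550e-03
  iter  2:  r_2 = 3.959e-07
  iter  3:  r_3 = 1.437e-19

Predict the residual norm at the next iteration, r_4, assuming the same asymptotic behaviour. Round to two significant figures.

6.9e-57

First estimate the order: p ≈ ln(r_3/r_2) / ln(r_2/r_1) = ln(1.437e-19/3.959e-07)/ln(3.959e-07/5.550e-03) = ln(3.6297e-13)/ln(7.13333e-05) ≈ 3.0000.
Then r_4 ≈ r_3·(r_3/r_2)^p = 1.437e-19·(3.6297e-13)^3.0000 = 1.437e-19·4.78203e-38 ≈ 6.872e-57.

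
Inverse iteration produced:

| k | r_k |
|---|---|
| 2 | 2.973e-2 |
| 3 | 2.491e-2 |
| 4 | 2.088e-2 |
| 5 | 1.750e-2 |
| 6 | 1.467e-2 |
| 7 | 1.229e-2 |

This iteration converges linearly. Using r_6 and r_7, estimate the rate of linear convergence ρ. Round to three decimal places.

ρ ≈ r_7/r_6 = 1.229e-2/1.467e-2 = 0.83776

0.838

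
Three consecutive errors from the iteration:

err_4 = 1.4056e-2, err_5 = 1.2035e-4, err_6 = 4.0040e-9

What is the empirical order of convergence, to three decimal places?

2.166

p ≈ ln(err_6/err_5) / ln(err_5/err_4)
  = ln(4.0040e-9/1.2035e-4) / ln(1.2035e-4/1.4056e-2)
  = ln(3.32696e-05) / ln(0.00856218)
  = -10.310866 / -4.760400 ≈ 2.165966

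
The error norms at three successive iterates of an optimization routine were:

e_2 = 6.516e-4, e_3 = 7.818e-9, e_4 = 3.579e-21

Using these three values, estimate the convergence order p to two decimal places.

p ≈ ln(e_4/e_3) / ln(e_3/e_2)
  = ln(3.579e-21/7.818e-9) / ln(7.818e-9/6.516e-4)
  = ln(4.5779e-13) / ln(1.19982e-05)
  = -28.41237 / -11.33075 ≈ 2.50755

2.51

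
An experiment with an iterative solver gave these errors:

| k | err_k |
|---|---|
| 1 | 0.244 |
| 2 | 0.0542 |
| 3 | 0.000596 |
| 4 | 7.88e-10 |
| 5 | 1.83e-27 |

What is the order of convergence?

Consecutive ratios: err_5/err_4 = 1.83e-27/7.88e-10 = 2.32234e-18, err_4/err_3 = 7.88e-10/0.000596 = 1.32215e-06.
p ≈ ln(2.32234e-18)/ln(1.32215e-06) = -40.6040/-13.5363 ≈ 3.00.
So the convergence is cubic (order 3).

3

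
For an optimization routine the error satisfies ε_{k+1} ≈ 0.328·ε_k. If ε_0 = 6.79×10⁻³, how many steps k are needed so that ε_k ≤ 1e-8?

13

After k steps, ε_k ≈ 6.79×10⁻³·0.328^k.
Need 0.328^k ≤ 1e-8/6.79×10⁻³ = 1.47275e-06.
k ≥ ln(1.47275e-06)/ln(0.328) = -13.4284/-1.11474 = 12.046.
Smallest integer k = 13.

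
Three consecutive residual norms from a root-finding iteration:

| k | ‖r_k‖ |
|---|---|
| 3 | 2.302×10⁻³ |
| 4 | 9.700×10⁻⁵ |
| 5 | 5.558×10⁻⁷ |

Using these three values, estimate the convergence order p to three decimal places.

p ≈ ln(‖r_5‖/‖r_4‖) / ln(‖r_4‖/‖r_3‖)
  = ln(5.558×10⁻⁷/9.700×10⁻⁵) / ln(9.700×10⁻⁵/2.302×10⁻³)
  = ln(0.0057299) / ln(0.0421373)
  = -5.162057 / -3.166822 ≈ 1.630043

1.630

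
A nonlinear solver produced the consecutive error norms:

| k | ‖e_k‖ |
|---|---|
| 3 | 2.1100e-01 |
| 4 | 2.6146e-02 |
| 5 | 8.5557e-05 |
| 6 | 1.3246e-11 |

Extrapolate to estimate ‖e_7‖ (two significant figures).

First estimate the order: p ≈ ln(‖e_6‖/‖e_5‖) / ln(‖e_5‖/‖e_4‖) = ln(1.3246e-11/8.5557e-05)/ln(8.5557e-05/2.6146e-02) = ln(1.54821e-07)/ln(0.00327228) ≈ 2.7403.
Then ‖e_7‖ ≈ ‖e_6‖·(‖e_6‖/‖e_5‖)^p = 1.3246e-11·(1.54821e-07)^2.7403 = 1.3246e-11·2.17817e-19 ≈ 2.885e-30.

2.9e-30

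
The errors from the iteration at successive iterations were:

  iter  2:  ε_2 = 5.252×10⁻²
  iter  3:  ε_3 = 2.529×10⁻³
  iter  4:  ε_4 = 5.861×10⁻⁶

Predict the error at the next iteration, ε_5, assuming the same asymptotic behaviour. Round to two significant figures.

3.1e-11

First estimate the order: p ≈ ln(ε_4/ε_3) / ln(ε_3/ε_2) = ln(5.861×10⁻⁶/2.529×10⁻³)/ln(2.529×10⁻³/5.252×10⁻²) = ln(0.00231752)/ln(0.0481531) ≈ 2.0002.
Then ε_5 ≈ ε_4·(ε_4/ε_3)^p = 5.861×10⁻⁶·(0.00231752)^2.0002 = 5.861×10⁻⁶·5.36439e-06 ≈ 3.144e-11.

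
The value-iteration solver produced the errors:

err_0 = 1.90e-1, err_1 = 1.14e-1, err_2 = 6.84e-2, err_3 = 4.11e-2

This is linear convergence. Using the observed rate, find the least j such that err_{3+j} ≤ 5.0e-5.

14

Rate ρ ≈ err_3/err_2 = 4.11e-2/6.84e-2 = 0.6009.
After j more steps, err_{3+j} ≈ 4.11e-2·ρ^j; need ρ^j ≤ 5.0e-5/4.11e-2 = 0.00121655.
j ≥ ln(0.00121655)/ln(0.6009) = -6.7117/-0.50933 = 13.178.
So 14 more iterations are needed.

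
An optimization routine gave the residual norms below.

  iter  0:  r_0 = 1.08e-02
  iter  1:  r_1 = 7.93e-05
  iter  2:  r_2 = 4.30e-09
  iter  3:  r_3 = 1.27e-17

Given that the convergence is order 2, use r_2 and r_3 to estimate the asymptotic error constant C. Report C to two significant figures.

C ≈ r_3 / r_2^2
  = 1.27e-17 / (4.30e-09)^2
  = 1.27e-17 / 1.849e-17 ≈ 0.68686

0.69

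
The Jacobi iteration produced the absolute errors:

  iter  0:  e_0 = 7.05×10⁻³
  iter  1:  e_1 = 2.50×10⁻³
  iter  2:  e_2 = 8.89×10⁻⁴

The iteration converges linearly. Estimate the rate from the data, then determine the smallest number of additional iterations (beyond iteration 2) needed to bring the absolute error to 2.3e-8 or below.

11

Rate ρ ≈ e_2/e_1 = 8.89×10⁻⁴/2.50×10⁻³ = 0.3556.
After j more steps, e_{2+j} ≈ 8.89×10⁻⁴·ρ^j; need ρ^j ≤ 2.3e-8/8.89×10⁻⁴ = 2.58718e-05.
j ≥ ln(2.58718e-05)/ln(0.3556) = -10.5624/-1.03395 = 10.216.
So 11 more iterations are needed.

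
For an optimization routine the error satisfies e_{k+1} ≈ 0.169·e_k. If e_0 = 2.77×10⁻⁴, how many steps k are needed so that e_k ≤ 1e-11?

10

After k steps, e_k ≈ 2.77×10⁻⁴·0.169^k.
Need 0.169^k ≤ 1e-11/2.77×10⁻⁴ = 3.61011e-08.
k ≥ ln(3.61011e-08)/ln(0.169) = -17.1369/-1.77786 = 9.639.
Smallest integer k = 10.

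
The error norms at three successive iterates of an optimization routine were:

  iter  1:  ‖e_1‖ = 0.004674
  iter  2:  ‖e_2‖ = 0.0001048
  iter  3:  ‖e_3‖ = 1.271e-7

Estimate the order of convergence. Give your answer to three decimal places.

p ≈ ln(‖e_3‖/‖e_2‖) / ln(‖e_2‖/‖e_1‖)
  = ln(1.271e-7/0.0001048) / ln(0.0001048/0.004674)
  = ln(0.00121279) / ln(0.0224219)
  = -6.714832 / -3.797717 ≈ 1.768123

1.768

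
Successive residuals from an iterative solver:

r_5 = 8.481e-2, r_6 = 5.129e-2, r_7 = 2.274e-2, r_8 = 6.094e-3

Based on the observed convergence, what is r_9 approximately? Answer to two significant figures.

7.2e-4

First estimate the order: p ≈ ln(r_8/r_7) / ln(r_7/r_6) = ln(6.094e-3/2.274e-2)/ln(2.274e-2/5.129e-2) = ln(0.267986)/ln(0.443361) ≈ 1.6190.
Then r_9 ≈ r_8·(r_8/r_7)^p = 6.094e-3·(0.267986)^1.6190 = 6.094e-3·0.118608 ≈ 0.0007228.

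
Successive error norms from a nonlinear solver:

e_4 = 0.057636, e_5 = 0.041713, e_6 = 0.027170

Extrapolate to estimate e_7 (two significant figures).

First estimate the order: p ≈ ln(e_6/e_5) / ln(e_5/e_4) = ln(0.027170/0.041713)/ln(0.041713/0.057636) = ln(0.651356)/ln(0.723732) ≈ 1.3259.
Then e_7 ≈ e_6·(e_6/e_5)^p = 0.027170·(0.651356)^1.3259 = 0.027170·0.566424 ≈ 0.01539.

1.5e-2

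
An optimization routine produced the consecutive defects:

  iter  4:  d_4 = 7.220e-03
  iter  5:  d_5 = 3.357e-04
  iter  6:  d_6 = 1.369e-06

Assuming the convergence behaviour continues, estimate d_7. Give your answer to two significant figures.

First estimate the order: p ≈ ln(d_6/d_5) / ln(d_5/d_4) = ln(1.369e-06/3.357e-04)/ln(3.357e-04/7.220e-03) = ln(0.00407805)/ln(0.0464958) ≈ 1.7932.
Then d_7 ≈ d_6·(d_6/d_5)^p = 1.369e-06·(0.00407805)^1.7932 = 1.369e-06·5.18876e-05 ≈ 7.103e-11.

7.1e-11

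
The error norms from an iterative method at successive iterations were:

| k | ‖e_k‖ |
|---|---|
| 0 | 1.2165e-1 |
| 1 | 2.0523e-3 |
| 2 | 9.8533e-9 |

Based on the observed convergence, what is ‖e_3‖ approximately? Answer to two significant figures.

First estimate the order: p ≈ ln(‖e_2‖/‖e_1‖) / ln(‖e_1‖/‖e_0‖) = ln(9.8533e-9/2.0523e-3)/ln(2.0523e-3/1.2165e-1) = ln(4.8011e-06)/ln(0.0168705) ≈ 3.0000.
Then ‖e_3‖ ≈ ‖e_2‖·(‖e_2‖/‖e_1‖)^p = 9.8533e-9·(4.8011e-06)^3.0000 = 9.8533e-9·1.10668e-16 ≈ 1.09e-24.

1.1e-24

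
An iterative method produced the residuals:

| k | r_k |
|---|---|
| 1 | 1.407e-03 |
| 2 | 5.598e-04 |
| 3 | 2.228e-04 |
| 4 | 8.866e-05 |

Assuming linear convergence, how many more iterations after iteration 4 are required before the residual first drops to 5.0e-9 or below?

Rate ρ ≈ r_4/r_3 = 8.866e-05/2.228e-04 = 0.3979.
After j more steps, r_{4+j} ≈ 8.866e-05·ρ^j; need ρ^j ≤ 5.0e-9/8.866e-05 = 5.63952e-05.
j ≥ ln(5.63952e-05)/ln(0.3979) = -9.7831/-0.92155 = 10.616.
So 11 more iterations are needed.

11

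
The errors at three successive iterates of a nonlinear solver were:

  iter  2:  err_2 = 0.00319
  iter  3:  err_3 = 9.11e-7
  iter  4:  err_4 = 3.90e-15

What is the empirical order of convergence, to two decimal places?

2.36

p ≈ ln(err_4/err_3) / ln(err_3/err_2)
  = ln(3.90e-15/9.11e-7) / ln(9.11e-7/0.00319)
  = ln(4.28101e-09) / ln(0.00028558)
  = -19.26908 / -8.16099 ≈ 2.36112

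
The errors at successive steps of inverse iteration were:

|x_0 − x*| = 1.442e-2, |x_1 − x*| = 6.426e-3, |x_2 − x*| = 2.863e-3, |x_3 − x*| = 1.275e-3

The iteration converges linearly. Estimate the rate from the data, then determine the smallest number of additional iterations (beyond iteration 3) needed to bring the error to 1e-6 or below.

9

Rate ρ ≈ |x_3 − x*|/|x_2 − x*| = 1.275e-3/2.863e-3 = 0.4453.
After j more steps, |x_{3+j} − x*| ≈ 1.275e-3·ρ^j; need ρ^j ≤ 1e-6/1.275e-3 = 0.000784314.
j ≥ ln(0.000784314)/ln(0.4453) = -7.1507/-0.80901 = 8.839.
So 9 more iterations are needed.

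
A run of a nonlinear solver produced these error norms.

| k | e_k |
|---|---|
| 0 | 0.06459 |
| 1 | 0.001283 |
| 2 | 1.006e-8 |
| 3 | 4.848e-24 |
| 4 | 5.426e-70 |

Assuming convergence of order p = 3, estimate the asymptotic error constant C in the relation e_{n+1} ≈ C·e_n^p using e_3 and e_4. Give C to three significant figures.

4.76

C ≈ e_4 / e_3^3
  = 5.426e-70 / (4.848e-24)^3
  = 5.426e-70 / 1.13943e-70 ≈ 4.762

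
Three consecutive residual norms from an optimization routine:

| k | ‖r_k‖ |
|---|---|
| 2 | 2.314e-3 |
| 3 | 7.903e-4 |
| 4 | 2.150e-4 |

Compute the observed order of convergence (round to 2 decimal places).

p ≈ ln(‖r_4‖/‖r_3‖) / ln(‖r_3‖/‖r_2‖)
  = ln(2.150e-4/7.903e-4) / ln(7.903e-4/2.314e-3)
  = ln(0.272049) / ln(0.34153)
  = -1.30177 / -1.07432 ≈ 1.21172

1.21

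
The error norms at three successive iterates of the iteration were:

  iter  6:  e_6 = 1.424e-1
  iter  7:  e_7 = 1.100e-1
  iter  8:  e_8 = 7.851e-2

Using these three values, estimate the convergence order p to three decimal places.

p ≈ ln(e_8/e_7) / ln(e_7/e_6)
  = ln(7.851e-2/1.100e-1) / ln(1.100e-1/1.424e-1)
  = ln(0.713727) / ln(0.772472)
  = -0.337255 / -0.258160 ≈ 1.306380

1.306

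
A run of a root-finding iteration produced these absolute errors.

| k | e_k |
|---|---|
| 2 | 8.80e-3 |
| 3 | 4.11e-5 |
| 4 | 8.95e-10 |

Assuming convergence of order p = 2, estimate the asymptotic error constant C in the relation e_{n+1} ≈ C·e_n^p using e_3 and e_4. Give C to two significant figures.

0.53

C ≈ e_4 / e_3^2
  = 8.95e-10 / (4.11e-5)^2
  = 8.95e-10 / 1.68921e-09 ≈ 0.52983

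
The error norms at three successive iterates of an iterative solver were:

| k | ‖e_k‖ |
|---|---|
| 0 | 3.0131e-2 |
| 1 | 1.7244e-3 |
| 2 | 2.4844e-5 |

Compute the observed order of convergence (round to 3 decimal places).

p ≈ ln(‖e_2‖/‖e_1‖) / ln(‖e_1‖/‖e_0‖)
  = ln(2.4844e-5/1.7244e-3) / ln(1.7244e-3/3.0131e-2)
  = ln(0.0144073) / ln(0.0572301)
  = -4.240020 / -2.860675 ≈ 1.482175

1.482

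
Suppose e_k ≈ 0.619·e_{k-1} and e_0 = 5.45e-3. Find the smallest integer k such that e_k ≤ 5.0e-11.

After k steps, e_k ≈ 5.45e-3·0.619^k.
Need 0.619^k ≤ 5.0e-11/5.45e-3 = 9.17431e-09.
k ≥ ln(9.17431e-09)/ln(0.619) = -18.5069/-0.47965 = 38.584.
Smallest integer k = 39.

39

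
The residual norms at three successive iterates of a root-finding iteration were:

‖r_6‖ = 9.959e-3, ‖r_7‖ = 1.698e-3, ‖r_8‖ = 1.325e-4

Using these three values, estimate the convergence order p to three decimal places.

p ≈ ln(‖r_8‖/‖r_7‖) / ln(‖r_7‖/‖r_6‖)
  = ln(1.325e-4/1.698e-3) / ln(1.698e-3/9.959e-3)
  = ln(0.078033) / ln(0.170499)
  = -2.550623 / -1.769026 ≈ 1.441823

1.442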